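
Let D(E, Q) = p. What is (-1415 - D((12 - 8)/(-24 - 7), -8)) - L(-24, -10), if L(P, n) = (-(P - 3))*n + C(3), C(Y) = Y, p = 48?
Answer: -1196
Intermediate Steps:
L(P, n) = 3 + n*(3 - P) (L(P, n) = (-(P - 3))*n + 3 = (-(-3 + P))*n + 3 = (3 - P)*n + 3 = n*(3 - P) + 3 = 3 + n*(3 - P))
D(E, Q) = 48
(-1415 - D((12 - 8)/(-24 - 7), -8)) - L(-24, -10) = (-1415 - 1*48) - (3 + 3*(-10) - 1*(-24)*(-10)) = (-1415 - 48) - (3 - 30 - 240) = -1463 - 1*(-267) = -1463 + 267 = -1196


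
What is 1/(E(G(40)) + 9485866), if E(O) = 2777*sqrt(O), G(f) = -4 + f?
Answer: 1/9502528 ≈ 1.0524e-7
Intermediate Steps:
1/(E(G(40)) + 9485866) = 1/(2777*sqrt(-4 + 40) + 9485866) = 1/(2777*sqrt(36) + 9485866) = 1/(2777*6 + 9485866) = 1/(16662 + 9485866) = 1/9502528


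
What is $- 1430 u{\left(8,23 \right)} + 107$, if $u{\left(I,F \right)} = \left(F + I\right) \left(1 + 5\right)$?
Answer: $-265873$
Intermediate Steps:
$u{\left(I,F \right)} = 6 F + 6 I$ ($u{\left(I,F \right)} = \left(F + I\right) 6 = 6 F + 6 I$)
$- 1430 u{\left(8,23 \right)} + 107 = - 1430 \left(6 \cdot 23 + 6 \cdot 8\right) + 107 = - 1430 \left(138 + 48\right) + 107 = \left(-1430\right) 186 + 107 = -265980 + 107 = -265873$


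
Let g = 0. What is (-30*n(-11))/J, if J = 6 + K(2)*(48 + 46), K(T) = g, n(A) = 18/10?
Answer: -9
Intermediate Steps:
n(A) = 9/5 (n(A) = 18*(⅒) = 9/5)
K(T) = 0
J = 6 (J = 6 + 0*(48 + 46) = 6 + 0*94 = 6 + 0 = 6)
(-30*n(-11))/J = -30*9/5/6 = -54*⅙ = -9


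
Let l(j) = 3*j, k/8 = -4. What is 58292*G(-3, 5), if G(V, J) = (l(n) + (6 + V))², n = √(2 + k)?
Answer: -15214212 + 1049256*I*√30 ≈ -1.5214e+7 + 5.747e+6*I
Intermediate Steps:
k = -32 (k = 8*(-4) = -32)
n = I*√30 (n = √(2 - 32) = √(-30) = I*√30 ≈ 5.4772*I)
G(V, J) = (6 + V + 3*I*√30)² (G(V, J) = (3*(I*√30) + (6 + V))² = (3*I*√30 + (6 + V))² = (6 + V + 3*I*√30)²)
58292*G(-3, 5) = 58292*(6 - 3 + 3*I*√30)² = 58292*(3 + 3*I*√30)²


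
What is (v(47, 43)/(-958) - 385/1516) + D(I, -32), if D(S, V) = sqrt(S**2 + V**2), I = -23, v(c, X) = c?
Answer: -220041/726164 + sqrt(1553) ≈ 39.105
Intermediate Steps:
(v(47, 43)/(-958) - 385/1516) + D(I, -32) = (47/(-958) - 385/1516) + sqrt((-23)**2 + (-32)**2) = (47*(-1/958) - 385*1/1516) + sqrt(529 + 1024) = (-47/958 - 385/1516) + sqrt(1553) = -220041/726164 + sqrt(1553)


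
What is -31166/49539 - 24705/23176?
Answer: -1946164211/1148115864 ≈ -1.6951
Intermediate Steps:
-31166/49539 - 24705/23176 = -1946164211/1148115864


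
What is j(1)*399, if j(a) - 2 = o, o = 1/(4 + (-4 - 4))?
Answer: 2793/4 ≈ 698.25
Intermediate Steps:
o = -1/4 (o = 1/(4 - 8) = 1/(-4) = -1/4 ≈ -0.25000)
j(a) = 7/4 (j(a) = 2 - 1/4 = 7/4)
j(1)*399 = (7/4)*399 = 2793/4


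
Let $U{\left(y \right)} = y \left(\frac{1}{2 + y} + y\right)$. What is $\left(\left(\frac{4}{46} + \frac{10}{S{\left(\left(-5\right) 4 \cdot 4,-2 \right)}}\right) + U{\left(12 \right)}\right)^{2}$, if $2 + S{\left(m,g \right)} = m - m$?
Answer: $\frac{507645961}{25921} \approx 19584.0$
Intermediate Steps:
$S{\left(m,g \right)} = -2$ ($S{\left(m,g \right)} = -2 + \left(m - m\right) = -2 + 0 = -2$)
$U{\left(y \right)} = y \left(y + \frac{1}{2 + y}\right)$
$\left(\left(\frac{4}{46} + \frac{10}{S{\left(\left(-5\right) 4 \cdot 4,-2 \right)}}\right) + U{\left(12 \right)}\right)^{2} = \left(\left(\frac{4}{46} + \frac{10}{-2}\right) + \frac{12 \left(1 + 12^{2} + 2 \cdot 12\right)}{2 + 12}\right)^{2} = \left(\left(4 \cdot \frac{1}{46} + 10 \left(- \frac{1}{2}\right)\right) + \frac{12 \left(1 + 144 + 24\right)}{14}\right)^{2} = \left(\left(\frac{2}{23} - 5\right) + 12 \cdot \frac{1}{14} \cdot 169\right)^{2} = \left(- \frac{113}{23} + \frac{1014}{7}\right)^{2} = \left(\frac{22531}{161}\right)^{2} = \frac{507645961}{25921}$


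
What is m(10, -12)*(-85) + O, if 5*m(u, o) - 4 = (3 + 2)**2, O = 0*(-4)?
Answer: -493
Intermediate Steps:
O = 0
m(u, o) = 29/5 (m(u, o) = 4/5 + (3 + 2)**2/5 = 4/5 + (1/5)*5**2 = 4/5 + (1/5)*25 = 4/5 + 5 = 29/5)
m(10, -12)*(-85) + O = (29/5)*(-85) + 0 = -493 + 0 = -493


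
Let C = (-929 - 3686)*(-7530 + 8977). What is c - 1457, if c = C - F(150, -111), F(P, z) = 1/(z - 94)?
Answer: -1369269209/205 ≈ -6.6794e+6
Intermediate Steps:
F(P, z) = 1/(-94 + z)
C = -6677905 (C = -4615*1447 = -6677905)
c = -1368970524/205 (c = -6677905 - 1/(-94 - 111) = -6677905 - 1/(-205) = -6677905 - 1*(-1/205) = -6677905 + 1/205 = -1368970524/205 ≈ -6.6779e+6)
c - 1457 = -1368970524/205 - 1457 = -1369269209/205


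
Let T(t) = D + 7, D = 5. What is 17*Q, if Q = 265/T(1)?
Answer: 4505/12 ≈ 375.42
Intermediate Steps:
T(t) = 12 (T(t) = 5 + 7 = 12)
Q = 265/12 ≈ 22.083
17*Q = 17*(265/12) = 4505/12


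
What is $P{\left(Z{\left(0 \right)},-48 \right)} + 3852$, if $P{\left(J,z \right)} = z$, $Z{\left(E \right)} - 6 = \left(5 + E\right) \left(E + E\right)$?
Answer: $3804$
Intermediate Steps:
$Z{\left(E \right)} = 6 + 2 E \left(5 + E\right)$ ($Z{\left(E \right)} = 6 + \left(5 + E\right) \left(E + E\right) = 6 + \left(5 + E\right) 2 E = 6 + 2 E \left(5 + E\right)$)
$P{\left(Z{\left(0 \right)},-48 \right)} + 3852 = -48 + 3852 = 3804$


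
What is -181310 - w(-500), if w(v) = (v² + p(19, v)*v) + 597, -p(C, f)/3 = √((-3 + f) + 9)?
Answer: -431907 - 1500*I*√494 ≈ -4.3191e+5 - 33339.0*I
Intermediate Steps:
p(C, f) = -3*√(6 + f) (p(C, f) = -3*√((-3 + f) + 9) = -3*√(6 + f))
w(v) = 597 + v² - 3*v*√(6 + v) (w(v) = (v² + (-3*√(6 + v))*v) + 597 = (v² - 3*v*√(6 + v)) + 597 = 597 + v² - 3*v*√(6 + v))
-181310 - w(-500) = -181310 - (597 + (-500)² - 3*(-500)*√(6 - 500)) = -181310 - (597 + 250000 - 3*(-500)*√(-494)) = -181310 - (597 + 250000 - 3*(-500)*I*√494) = -181310 - (597 + 250000 + 1500*I*√494) = -181310 - (250597 + 1500*I*√494) = -181310 + (-250597 - 1500*I*√494) = -431907 - 1500*I*√494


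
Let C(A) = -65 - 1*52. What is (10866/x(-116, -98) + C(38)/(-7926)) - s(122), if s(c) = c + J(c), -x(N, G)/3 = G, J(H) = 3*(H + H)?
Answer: -105770559/129458 ≈ -817.03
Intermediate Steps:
J(H) = 6*H (J(H) = 3*(2*H) = 6*H)
C(A) = -117 (C(A) = -65 - 52 = -117)
x(N, G) = -3*G
s(c) = 7*c (s(c) = c + 6*c = 7*c)
(10866/x(-116, -98) + C(38)/(-7926)) - s(122) = (10866/((-3*(-98))) - 117/(-7926)) - 7*122 = (10866/294 - 117*(-1/7926)) - 1*854 = (10866*(1/294) + 39/2642) - 854 = (1811/49 + 39/2642) - 854 = 4786573/129458 - 854 = -105770559/129458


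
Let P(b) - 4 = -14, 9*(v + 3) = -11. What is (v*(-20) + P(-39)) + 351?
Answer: 3829/9 ≈ 425.44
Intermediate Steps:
v = -38/9 (v = -3 + (⅑)*(-11) = -3 - 11/9 = -38/9 ≈ -4.2222)
P(b) = -10 (P(b) = 4 - 14 = -10)
(v*(-20) + P(-39)) + 351 = (-38/9*(-20) - 10) + 351 = (760/9 - 10) + 351 = 670/9 + 351 = 3829/9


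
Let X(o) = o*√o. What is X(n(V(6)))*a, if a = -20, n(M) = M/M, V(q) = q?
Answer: -20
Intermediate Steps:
n(M) = 1
X(o) = o^(3/2)
X(n(V(6)))*a = 1^(3/2)*(-20) = 1*(-20) = -20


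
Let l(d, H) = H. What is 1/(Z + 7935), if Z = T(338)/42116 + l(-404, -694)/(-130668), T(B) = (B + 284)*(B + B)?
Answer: 687901686/5465371311385 ≈ 0.00012587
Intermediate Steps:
T(B) = 2*B*(284 + B) (T(B) = (284 + B)*(2*B) = 2*B*(284 + B))
Z = 6871432975/687901686 (Z = (2*338*(284 + 338))/42116 - 694/(-130668) = (2*338*622)*(1/42116) - 694*(-1/130668) = 420472*(1/42116) + 347/65334 = 105118/10529 + 347/65334 = 6871432975/687901686 ≈ 9.9890)
1/(Z + 7935) = 1/(6871432975/687901686 + 7935) = 1/(5465371311385/687901686) = 687901686/5465371311385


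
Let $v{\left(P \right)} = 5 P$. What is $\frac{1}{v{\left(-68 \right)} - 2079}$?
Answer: $- \frac{1}{2419} \approx -0.00041339$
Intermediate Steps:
$\frac{1}{v{\left(-68 \right)} - 2079} = \frac{1}{5 \left(-68\right) - 2079} = \frac{1}{-340 - 2079} = \frac{1}{-2419} = - \frac{1}{2419}$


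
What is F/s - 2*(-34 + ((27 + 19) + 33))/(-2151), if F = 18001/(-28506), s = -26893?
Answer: 7670420819/183220234062 ≈ 0.041865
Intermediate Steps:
F = -18001/28506 (F = 18001*(-1/28506) = -18001/28506 ≈ -0.63148)
F/s - 2*(-34 + ((27 + 19) + 33))/(-2151) = -18001/28506/(-26893) - 2*(-34 + ((27 + 19) + 33))/(-2151) = -18001/28506*(-1/26893) - 2*(-34 + (46 + 33))*(-1/2151) = 18001/766611858 - 2*(-34 + 79)*(-1/2151) = 18001/766611858 - 2*45*(-1/2151) = 18001/766611858 - 90*(-1/2151) = 18001/766611858 + 10/239 = 7670420819/183220234062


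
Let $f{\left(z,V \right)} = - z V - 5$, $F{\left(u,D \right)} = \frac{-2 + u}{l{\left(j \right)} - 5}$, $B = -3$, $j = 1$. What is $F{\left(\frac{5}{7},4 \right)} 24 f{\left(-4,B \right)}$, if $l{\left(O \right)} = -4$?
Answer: $- \frac{408}{7} \approx -58.286$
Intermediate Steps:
$F{\left(u,D \right)} = \frac{2}{9} - \frac{u}{9}$ ($F{\left(u,D \right)} = \frac{-2 + u}{-4 - 5} = \frac{-2 + u}{-9} = \left(-2 + u\right) \left(- \frac{1}{9}\right) = \frac{2}{9} - \frac{u}{9}$)
$f{\left(z,V \right)} = -5 - V z$ ($f{\left(z,V \right)} = - V z - 5 = -5 - V z$)
$F{\left(\frac{5}{7},4 \right)} 24 f{\left(-4,B \right)} = \left(\frac{2}{9} - \frac{5 \cdot \frac{1}{7}}{9}\right) 24 \left(-5 - \left(-3\right) \left(-4\right)\right) = \left(\frac{2}{9} - \frac{5 \cdot \frac{1}{7}}{9}\right) 24 \left(-5 - 12\right) = \left(\frac{2}{9} - \frac{5}{63}\right) 24 \left(-17\right) = \frac{1}{7} \cdot 24 \left(-17\right) = \frac{24}{7} \left(-17\right) = - \frac{408}{7}$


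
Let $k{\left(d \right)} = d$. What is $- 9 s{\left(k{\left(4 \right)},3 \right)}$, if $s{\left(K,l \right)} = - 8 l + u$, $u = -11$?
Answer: $315$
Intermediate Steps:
$s{\left(K,l \right)} = -11 - 8 l$ ($s{\left(K,l \right)} = - 8 l - 11 = -11 - 8 l$)
$- 9 s{\left(k{\left(4 \right)},3 \right)} = - 9 \left(-11 - 24\right) = \left(-9\right) \left(-35\right) = 315$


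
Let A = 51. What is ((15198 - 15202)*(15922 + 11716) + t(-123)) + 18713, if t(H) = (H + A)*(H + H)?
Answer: -74127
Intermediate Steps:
t(H) = 2*H*(51 + H) (t(H) = (H + 51)*(H + H) = (51 + H)*(2*H) = 2*H*(51 + H))
((15198 - 15202)*(15922 + 11716) + t(-123)) + 18713 = ((15198 - 15202)*(15922 + 11716) + 2*(-123)*(51 - 123)) + 18713 = (-4*27638 + 2*(-123)*(-72)) + 18713 = (-110552 + 17712) + 18713 = -92840 + 18713 = -74127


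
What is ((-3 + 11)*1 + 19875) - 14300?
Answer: 5583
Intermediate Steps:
((-3 + 11)*1 + 19875) - 14300 = (8*1 + 19875) - 14300 = (8 + 19875) - 14300 = 19883 - 14300 = 5583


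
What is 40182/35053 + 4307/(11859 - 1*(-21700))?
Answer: 1499441009/1176343627 ≈ 1.2747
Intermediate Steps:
40182/35053 + 4307/(11859 - 1*(-21700)) = 40182*(1/35053) + 4307/(11859 + 21700) = 40182/35053 + 4307/33559 = 1499441009/1176343627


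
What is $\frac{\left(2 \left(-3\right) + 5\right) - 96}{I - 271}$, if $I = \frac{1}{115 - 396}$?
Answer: $\frac{27257}{76152} \approx 0.35793$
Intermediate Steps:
$I = - \frac{1}{281}$ ($I = \frac{1}{-281} = - \frac{1}{281} \approx -0.0035587$)
$\frac{\left(2 \left(-3\right) + 5\right) - 96}{I - 271} = \frac{\left(2 \left(-3\right) + 5\right) - 96}{- \frac{1}{281} - 271} = \frac{\left(-6 + 5\right) - 96}{- \frac{76152}{281}} = \left(-1 - 96\right) \left(- \frac{281}{76152}\right) = \left(-97\right) \left(- \frac{281}{76152}\right) = \frac{27257}{76152}$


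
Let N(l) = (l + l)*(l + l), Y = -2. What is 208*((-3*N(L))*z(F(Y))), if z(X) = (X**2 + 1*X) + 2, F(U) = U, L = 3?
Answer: -89856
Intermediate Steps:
z(X) = 2 + X + X**2 (z(X) = (X**2 + X) + 2 = (X + X**2) + 2 = 2 + X + X**2)
N(l) = 4*l**2 (N(l) = (2*l)*(2*l) = 4*l**2)
208*((-3*N(L))*z(F(Y))) = 208*((-12*3**2)*(2 - 2 + (-2)**2)) = 208*((-12*9)*(2 - 2 + 4)) = 208*(-3*36*4) = 208*(-108*4) = 208*(-432) = -89856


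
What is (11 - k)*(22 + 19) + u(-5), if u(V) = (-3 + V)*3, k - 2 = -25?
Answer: 1370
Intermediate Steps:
k = -23 (k = 2 - 25 = -23)
u(V) = -9 + 3*V
(11 - k)*(22 + 19) + u(-5) = (11 - 1*(-23))*(22 + 19) + (-9 + 3*(-5)) = (11 + 23)*41 + (-9 - 15) = 34*41 - 24 = 1394 - 24 = 1370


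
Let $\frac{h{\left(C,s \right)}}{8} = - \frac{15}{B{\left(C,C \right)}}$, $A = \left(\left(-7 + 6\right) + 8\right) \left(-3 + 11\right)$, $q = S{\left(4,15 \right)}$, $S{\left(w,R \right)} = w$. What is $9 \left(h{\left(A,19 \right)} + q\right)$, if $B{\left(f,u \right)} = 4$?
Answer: $-234$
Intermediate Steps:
$q = 4$
$A = 56$ ($A = \left(-1 + 8\right) 8 = 7 \cdot 8 = 56$)
$h{\left(C,s \right)} = -30$ ($h{\left(C,s \right)} = 8 \left(- \frac{15}{4}\right) = -30$)
$9 \left(h{\left(A,19 \right)} + q\right) = 9 \left(-30 + 4\right) = 9 \left(-26\right) = -234$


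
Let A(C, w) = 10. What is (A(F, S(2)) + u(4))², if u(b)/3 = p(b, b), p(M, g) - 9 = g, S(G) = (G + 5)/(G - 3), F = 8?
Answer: 2401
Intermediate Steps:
S(G) = (5 + G)/(-3 + G)
p(M, g) = 9 + g
u(b) = 27 + 3*b (u(b) = 3*(9 + b) = 27 + 3*b)
(A(F, S(2)) + u(4))² = (10 + (27 + 3*4))² = (10 + (27 + 12))² = (10 + 39)² = 49² = 2401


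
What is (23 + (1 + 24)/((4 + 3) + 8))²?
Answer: 5476/9 ≈ 608.44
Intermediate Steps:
(23 + (1 + 24)/((4 + 3) + 8))² = (23 + 25/(7 + 8))² = (23 + 25/15)² = (23 + 25*(1/15))² = (23 + 5/3)² = (74/3)² = 5476/9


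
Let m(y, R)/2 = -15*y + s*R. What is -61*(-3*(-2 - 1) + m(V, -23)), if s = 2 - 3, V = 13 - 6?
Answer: 9455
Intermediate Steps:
V = 7
s = -1
m(y, R) = -30*y - 2*R (m(y, R) = 2*(-15*y - R) = 2*(-R - 15*y) = -30*y - 2*R)
-61*(-3*(-2 - 1) + m(V, -23)) = -61*(-3*(-2 - 1) + (-30*7 - 2*(-23))) = -61*(-3*(-3) + (-210 + 46)) = -61*(9 - 164) = -61*(-155) = 9455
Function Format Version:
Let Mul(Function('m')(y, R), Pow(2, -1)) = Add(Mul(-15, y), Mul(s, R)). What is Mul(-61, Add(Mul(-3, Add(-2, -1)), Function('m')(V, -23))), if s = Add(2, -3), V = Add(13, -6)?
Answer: 9455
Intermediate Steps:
V = 7
s = -1
Function('m')(y, R) = Add(Mul(-30, y), Mul(-2, R)) (Function('m')(y, R) = Mul(2, Add(Mul(-15, y), Mul(-1, R))) = Mul(2, Add(Mul(-1, R), Mul(-15, y))) = Add(Mul(-30, y), Mul(-2, R)))
Mul(-61, Add(Mul(-3, Add(-2, -1)), Function('m')(V, -23))) = Mul(-61, Add(Mul(-3, Add(-2, -1)), Add(Mul(-30, 7), Mul(-2, -23)))) = Mul(-61, Add(Mul(-3, -3), Add(-210, 46))) = Mul(-61, Add(9, -164)) = Mul(-61, -155) = 9455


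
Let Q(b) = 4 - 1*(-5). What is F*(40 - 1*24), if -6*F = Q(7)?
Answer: -24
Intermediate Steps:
Q(b) = 9 (Q(b) = 4 + 5 = 9)
F = -3/2 (F = -1/6*9 = -3/2 ≈ -1.5000)
F*(40 - 1*24) = -3*(40 - 1*24)/2 = -3*(40 - 24)/2 = -3/2*16 = -24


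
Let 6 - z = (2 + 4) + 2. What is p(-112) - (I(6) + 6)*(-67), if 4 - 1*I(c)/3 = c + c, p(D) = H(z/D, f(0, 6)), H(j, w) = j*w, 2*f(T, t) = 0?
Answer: -1206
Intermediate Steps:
f(T, t) = 0 (f(T, t) = (½)*0 = 0)
z = -2 (z = 6 - ((2 + 4) + 2) = 6 - (6 + 2) = 6 - 1*8 = 6 - 8 = -2)
p(D) = 0 (p(D) = -2/D*0 = 0)
I(c) = 12 - 6*c (I(c) = 12 - 3*(c + c) = 12 - 6*c)
p(-112) - (I(6) + 6)*(-67) = 0 - ((12 - 6*6) + 6)*(-67) = 0 - ((12 - 36) + 6)*(-67) = 0 - (-24 + 6)*(-67) = 0 - (-18)*(-67) = 0 - 1*1206 = 0 - 1206 = -1206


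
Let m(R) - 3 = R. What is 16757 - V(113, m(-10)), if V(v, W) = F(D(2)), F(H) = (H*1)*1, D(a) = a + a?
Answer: 16753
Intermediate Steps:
D(a) = 2*a
m(R) = 3 + R
F(H) = H (F(H) = H*1 = H)
V(v, W) = 4 (V(v, W) = 2*2 = 4)
16757 - V(113, m(-10)) = 16757 - 1*4 = 16757 - 4 = 16753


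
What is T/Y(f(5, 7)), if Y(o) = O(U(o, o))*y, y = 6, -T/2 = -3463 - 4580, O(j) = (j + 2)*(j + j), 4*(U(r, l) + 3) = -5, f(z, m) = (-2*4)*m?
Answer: 21448/153 ≈ 140.18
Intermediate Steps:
f(z, m) = -8*m
U(r, l) = -17/4 (U(r, l) = -3 + (¼)*(-5) = -3 - 5/4 = -17/4)
O(j) = 2*j*(2 + j) (O(j) = (2 + j)*(2*j) = 2*j*(2 + j))
T = 16086 (T = -2*(-3463 - 4580) = -2*(-8043) = 16086)
Y(o) = 459/4 (Y(o) = (2*(-17/4)*(2 - 17/4))*6 = (2*(-17/4)*(-9/4))*6 = (153/8)*6 = 459/4)
T/Y(f(5, 7)) = 16086/(459/4) = 16086*(4/459) = 21448/153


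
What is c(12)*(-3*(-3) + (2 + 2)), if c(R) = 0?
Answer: 0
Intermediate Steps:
c(12)*(-3*(-3) + (2 + 2)) = 0*(-3*(-3) + (2 + 2)) = 0*(9 + 4) = 0*13 = 0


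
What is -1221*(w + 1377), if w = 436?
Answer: -2213673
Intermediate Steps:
-1221*(w + 1377) = -1221*(436 + 1377) = -1221*1813 = -2213673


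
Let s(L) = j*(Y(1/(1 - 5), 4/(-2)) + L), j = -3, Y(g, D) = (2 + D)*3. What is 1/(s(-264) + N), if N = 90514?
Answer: 1/91306 ≈ 1.0952e-5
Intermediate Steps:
Y(g, D) = 6 + 3*D
s(L) = -3*L (s(L) = -3*((6 + 3*(4/(-2))) + L) = -3*((6 + 3*(4*(-½))) + L) = -3*((6 + 3*(-2)) + L) = -3*((6 - 6) + L) = -3*(0 + L) = -3*L)
1/(s(-264) + N) = 1/(-3*(-264) + 90514) = 1/(792 + 90514) = 1/91306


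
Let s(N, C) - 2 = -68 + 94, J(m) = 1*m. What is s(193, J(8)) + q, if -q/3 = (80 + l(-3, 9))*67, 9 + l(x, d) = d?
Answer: -16052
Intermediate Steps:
l(x, d) = -9 + d
J(m) = m
s(N, C) = 28 (s(N, C) = 2 + (-68 + 94) = 2 + 26 = 28)
q = -16080 (q = -3*(80 + (-9 + 9))*67 = -3*(80 + 0)*67 = -240*67 = -3*5360 = -16080)
s(193, J(8)) + q = 28 - 16080 = -16052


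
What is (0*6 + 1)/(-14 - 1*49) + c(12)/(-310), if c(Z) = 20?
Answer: -157/1953 ≈ -0.080389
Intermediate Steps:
(0*6 + 1)/(-14 - 1*49) + c(12)/(-310) = (0*6 + 1)/(-14 - 1*49) + 20/(-310) = (0 + 1)/(-14 - 49) + 20*(-1/310) = 1/(-63) - 2/31 = 1*(-1/63) - 2/31 = -1/63 - 2/31 = -157/1953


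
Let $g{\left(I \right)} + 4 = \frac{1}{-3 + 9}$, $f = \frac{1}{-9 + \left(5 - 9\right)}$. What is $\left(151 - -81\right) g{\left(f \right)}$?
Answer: $- \frac{2668}{3} \approx -889.33$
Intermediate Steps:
$f = - \frac{1}{13}$ ($f = \frac{1}{-9 - 4} = \frac{1}{-13} = - \frac{1}{13} \approx -0.076923$)
$g{\left(I \right)} = - \frac{23}{6}$ ($g{\left(I \right)} = -4 + \frac{1}{-3 + 9} = -4 + \frac{1}{6} = - \frac{23}{6}$)
$\left(151 - -81\right) g{\left(f \right)} = \left(151 - -81\right) \left(- \frac{23}{6}\right) = \left(151 + 81\right) \left(- \frac{23}{6}\right) = 232 \left(- \frac{23}{6}\right) = - \frac{2668}{3}$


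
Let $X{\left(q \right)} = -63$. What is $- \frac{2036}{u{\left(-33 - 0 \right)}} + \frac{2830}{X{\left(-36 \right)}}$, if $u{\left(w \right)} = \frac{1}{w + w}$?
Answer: $\frac{8462858}{63} \approx 1.3433 \cdot 10^{5}$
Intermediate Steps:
$u{\left(w \right)} = \frac{1}{2 w}$
$- \frac{2036}{u{\left(-33 - 0 \right)}} + \frac{2830}{X{\left(-36 \right)}} = - \frac{2036}{\frac{1}{2} \frac{1}{-33 - 0}} + \frac{2830}{-63} = - \frac{2036}{\frac{1}{2} \frac{1}{-33 + 0}} + 2830 \left(- \frac{1}{63}\right) = - \frac{2036}{\frac{1}{2} \frac{1}{-33}} - \frac{2830}{63} = - \frac{2036}{\frac{1}{2} \left(- \frac{1}{33}\right)} - \frac{2830}{63} = - \frac{2036}{- \frac{1}{66}} - \frac{2830}{63} = \left(-2036\right) \left(-66\right) - \frac{2830}{63} = 134376 - \frac{2830}{63} = \frac{8462858}{63}$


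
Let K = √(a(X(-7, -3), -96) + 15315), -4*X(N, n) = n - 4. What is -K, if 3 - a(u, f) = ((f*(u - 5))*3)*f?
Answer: -3*√11686 ≈ -324.31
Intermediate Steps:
X(N, n) = 1 - n/4 (X(N, n) = -(n - 4)/4 = -(-4 + n)/4 = 1 - n/4)
a(u, f) = 3 - 3*f²*(-5 + u) (a(u, f) = 3 - (f*(u - 5))*3*f = 3 - (f*(-5 + u))*3*f = 3 - 3*f*(-5 + u)*f = 3 - 3*f²*(-5 + u))
K = 3*√11686 (K = √((3 + 15*(-96)² - 3*(1 - ¼*(-3))*(-96)²) + 15315) = √((3 + 15*9216 - 3*(1 + ¾)*9216) + 15315) = √((3 + 138240 - 3*7/4*9216) + 15315) = √((3 + 138240 - 48384) + 15315) = √(89859 + 15315) = √105174 = 3*√11686 ≈ 324.31)
-K = -3*√11686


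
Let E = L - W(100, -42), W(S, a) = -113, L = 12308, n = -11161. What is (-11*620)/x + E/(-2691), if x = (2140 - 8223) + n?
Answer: -1813288/429663 ≈ -4.2203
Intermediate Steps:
x = -17244 (x = (2140 - 8223) - 11161 = -6083 - 11161 = -17244)
E = 12421 (E = 12308 - 1*(-113) = 12308 + 113 = 12421)
(-11*620)/x + E/(-2691) = -11*620/(-17244) + 12421/(-2691) = -6820*(-1/17244) + 12421*(-1/2691) = 1705/4311 - 12421/2691 = -1813288/429663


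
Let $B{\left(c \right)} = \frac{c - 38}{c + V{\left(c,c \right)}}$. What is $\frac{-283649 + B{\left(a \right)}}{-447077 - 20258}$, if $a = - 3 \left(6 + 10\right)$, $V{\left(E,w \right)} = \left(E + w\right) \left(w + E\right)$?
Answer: $\frac{1300247059}{2142263640} \approx 0.60695$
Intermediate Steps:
$V{\left(E,w \right)} = \left(E + w\right)^{2}$ ($V{\left(E,w \right)} = \left(E + w\right) \left(E + w\right) = \left(E + w\right)^{2}$)
$a = -48$ ($a = \left(-3\right) 16 = -48$)
$B{\left(c \right)} = \frac{-38 + c}{c + 4 c^{2}}$ ($B{\left(c \right)} = \frac{c - 38}{c + \left(c + c\right)^{2}} = \frac{-38 + c}{c + \left(2 c\right)^{2}} = \frac{-38 + c}{c + 4 c^{2}}$)
$\frac{-283649 + B{\left(a \right)}}{-447077 - 20258} = \frac{-283649 + \frac{-38 - 48}{\left(-48\right) \left(1 + 4 \left(-48\right)\right)}}{-447077 - 20258} = \frac{-283649 - \frac{1}{48} \frac{1}{1 - 192} \left(-86\right)}{-467335} = \left(-283649 - \frac{1}{48} \frac{1}{-191} \left(-86\right)\right) \left(- \frac{1}{467335}\right) = \left(-283649 - \left(- \frac{1}{9168}\right) \left(-86\right)\right) \left(- \frac{1}{467335}\right) = \left(-283649 - \frac{43}{4584}\right) \left(- \frac{1}{467335}\right) = \left(- \frac{1300247059}{4584}\right) \left(- \frac{1}{467335}\right) = \frac{1300247059}{2142263640}$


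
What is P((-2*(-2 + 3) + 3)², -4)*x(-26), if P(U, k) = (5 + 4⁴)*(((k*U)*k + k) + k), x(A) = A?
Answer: -54288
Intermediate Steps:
P(U, k) = 522*k + 261*U*k² (P(U, k) = (5 + 256)*(((U*k)*k + k) + k) = 261*((U*k² + k) + k) = 261*((k + U*k²) + k) = 261*(2*k + U*k²) = 522*k + 261*U*k²)
P((-2*(-2 + 3) + 3)², -4)*x(-26) = (261*(-4)*(2 + (-2*(-2 + 3) + 3)²*(-4)))*(-26) = (261*(-4)*(2 + (-2*1 + 3)²*(-4)))*(-26) = (261*(-4)*(2 + (-2 + 3)²*(-4)))*(-26) = (261*(-4)*(2 + 1²*(-4)))*(-26) = (261*(-4)*(2 + 1*(-4)))*(-26) = (261*(-4)*(2 - 4))*(-26) = (261*(-4)*(-2))*(-26) = 2088*(-26) = -54288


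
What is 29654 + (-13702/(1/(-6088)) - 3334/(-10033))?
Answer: 837228068524/10033 ≈ 8.3447e+7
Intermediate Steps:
29654 + (-13702/(1/(-6088)) - 3334/(-10033)) = 29654 + (-13702/(-1/6088) - 3334*(-1/10033)) = 29654 + (-13702*(-6088) + 3334/10033) = 29654 + (83417776 + 3334/10033) = 29654 + 836930549942/10033 = 837228068524/10033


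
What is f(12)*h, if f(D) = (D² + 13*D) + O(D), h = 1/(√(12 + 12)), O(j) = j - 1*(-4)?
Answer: 79*√6/3 ≈ 64.503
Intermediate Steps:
O(j) = 4 + j (O(j) = j + 4 = 4 + j)
h = √6/12 (h = 1/(√24) = 1/(2*√6) = √6/12 ≈ 0.20412)
f(D) = 4 + D² + 14*D (f(D) = (D² + 13*D) + (4 + D) = 4 + D² + 14*D)
f(12)*h = (4 + 12² + 14*12)*(√6/12) = (4 + 144 + 168)*(√6/12) = 316*(√6/12) = 79*√6/3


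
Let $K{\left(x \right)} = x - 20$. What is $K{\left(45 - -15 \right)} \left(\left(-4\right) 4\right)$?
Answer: $-640$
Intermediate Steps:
$K{\left(x \right)} = -20 + x$ ($K{\left(x \right)} = x - 20 = -20 + x$)
$K{\left(45 - -15 \right)} \left(\left(-4\right) 4\right) = \left(-20 + \left(45 - -15\right)\right) \left(\left(-4\right) 4\right) = \left(-20 + \left(45 + 15\right)\right) \left(-16\right) = \left(-20 + 60\right) \left(-16\right) = 40 \left(-16\right) = -640$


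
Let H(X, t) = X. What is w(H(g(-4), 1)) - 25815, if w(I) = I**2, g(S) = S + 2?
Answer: -25811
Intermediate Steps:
g(S) = 2 + S
w(H(g(-4), 1)) - 25815 = (2 - 4)**2 - 25815 = (-2)**2 - 25815 = 4 - 25815 = -25811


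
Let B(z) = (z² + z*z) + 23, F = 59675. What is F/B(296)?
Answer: 11935/35051 ≈ 0.34050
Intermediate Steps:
B(z) = 23 + 2*z² (B(z) = (z² + z²) + 23 = 2*z² + 23 = 23 + 2*z²)
F/B(296) = 59675/(23 + 2*296²) = 59675/(23 + 2*87616) = 59675/(23 + 175232) = 59675/175255 = 59675*(1/175255) = 11935/35051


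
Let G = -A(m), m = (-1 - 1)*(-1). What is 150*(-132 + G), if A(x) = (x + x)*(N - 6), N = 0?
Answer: -16200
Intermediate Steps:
m = 2 (m = -2*(-1) = 2)
A(x) = -12*x (A(x) = (x + x)*(0 - 6) = (2*x)*(-6) = -12*x)
G = 24 (G = -(-12)*2 = -1*(-24) = 24)
150*(-132 + G) = 150*(-132 + 24) = 150*(-108) = -16200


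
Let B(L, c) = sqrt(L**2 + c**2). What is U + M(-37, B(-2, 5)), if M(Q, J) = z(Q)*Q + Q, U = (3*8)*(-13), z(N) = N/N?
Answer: -386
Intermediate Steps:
z(N) = 1
U = -312 (U = 24*(-13) = -312)
M(Q, J) = 2*Q (M(Q, J) = 1*Q + Q = Q + Q = 2*Q)
U + M(-37, B(-2, 5)) = -312 + 2*(-37) = -312 - 74 = -386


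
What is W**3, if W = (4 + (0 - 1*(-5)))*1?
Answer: 729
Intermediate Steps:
W = 9 (W = (4 + (0 + 5))*1 = (4 + 5)*1 = 9*1 = 9)
W**3 = 9**3 = 729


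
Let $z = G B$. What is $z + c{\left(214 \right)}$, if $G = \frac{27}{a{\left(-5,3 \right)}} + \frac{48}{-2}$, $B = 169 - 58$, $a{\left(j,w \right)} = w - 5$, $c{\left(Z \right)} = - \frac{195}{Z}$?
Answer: $- \frac{445485}{107} \approx -4163.4$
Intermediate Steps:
$a{\left(j,w \right)} = -5 + w$
$B = 111$
$G = - \frac{75}{2}$ ($G = \frac{27}{-5 + 3} + \frac{48}{-2} = \frac{27}{-2} + 48 \left(- \frac{1}{2}\right) = 27 \left(- \frac{1}{2}\right) - 24 = - \frac{27}{2} - 24 = - \frac{75}{2} \approx -37.5$)
$z = - \frac{8325}{2}$ ($z = \left(- \frac{75}{2}\right) 111 = - \frac{8325}{2} \approx -4162.5$)
$z + c{\left(214 \right)} = - \frac{8325}{2} - \frac{195}{214} = - \frac{445485}{107}$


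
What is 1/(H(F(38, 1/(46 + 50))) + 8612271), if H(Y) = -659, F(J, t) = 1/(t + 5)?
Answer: 1/8611612 ≈ 1.1612e-7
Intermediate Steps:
F(J, t) = 1/(5 + t)
1/(H(F(38, 1/(46 + 50))) + 8612271) = 1/(-659 + 8612271) = 1/8611612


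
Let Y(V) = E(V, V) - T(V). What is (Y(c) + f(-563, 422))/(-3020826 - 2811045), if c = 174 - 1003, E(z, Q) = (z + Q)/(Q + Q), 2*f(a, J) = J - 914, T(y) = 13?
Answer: 86/1943957 ≈ 4.4240e-5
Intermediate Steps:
f(a, J) = -457 + J/2 (f(a, J) = (J - 914)/2 = (-914 + J)/2 = -457 + J/2)
E(z, Q) = (Q + z)/(2*Q) (E(z, Q) = (Q + z)/((2*Q)) = (Q + z)*(1/(2*Q)) = (Q + z)/(2*Q))
c = -829
Y(V) = -12 (Y(V) = (V + V)/(2*V) - 1*13 = (2*V)/(2*V) - 13 = 1 - 13 = -12)
(Y(c) + f(-563, 422))/(-3020826 - 2811045) = (-12 + (-457 + (½)*422))/(-3020826 - 2811045) = (-12 + (-457 + 211))/(-5831871) = (-12 - 246)*(-1/5831871) = -258*(-1/5831871) = 86/1943957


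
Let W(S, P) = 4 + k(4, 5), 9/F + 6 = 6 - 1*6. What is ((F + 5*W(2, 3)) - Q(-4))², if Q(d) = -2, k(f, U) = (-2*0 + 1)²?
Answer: 2601/4 ≈ 650.25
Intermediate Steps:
k(f, U) = 1 (k(f, U) = (0 + 1)² = 1² = 1)
F = -3/2 (F = 9/(-6 + (6 - 1*6)) = 9/(-6 + (6 - 6)) = 9/(-6 + 0) = 9/(-6) = 9*(-⅙) = -3/2 ≈ -1.5000)
W(S, P) = 5 (W(S, P) = 4 + 1 = 5)
((F + 5*W(2, 3)) - Q(-4))² = ((-3/2 + 5*5) - 1*(-2))² = ((-3/2 + 25) + 2)² = (47/2 + 2)² = (51/2)² = 2601/4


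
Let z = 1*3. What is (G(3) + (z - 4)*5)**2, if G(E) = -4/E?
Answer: 361/9 ≈ 40.111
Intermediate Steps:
z = 3
(G(3) + (z - 4)*5)**2 = (-4/3 + (3 - 4)*5)**2 = (-4*1/3 - 1*5)**2 = (-4/3 - 5)**2 = (-19/3)**2 = 361/9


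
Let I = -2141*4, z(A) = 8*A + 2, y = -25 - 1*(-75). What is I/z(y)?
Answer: -4282/201 ≈ -21.303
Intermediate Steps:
y = 50 (y = -25 + 75 = 50)
z(A) = 2 + 8*A
I = -8564
I/z(y) = -8564/(2 + 8*50) = -8564/(2 + 400) = -8564/402 = -8564*1/402 = -4282/201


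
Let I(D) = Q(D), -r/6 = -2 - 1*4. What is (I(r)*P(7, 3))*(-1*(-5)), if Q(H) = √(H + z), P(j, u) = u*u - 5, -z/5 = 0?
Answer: 120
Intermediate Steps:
z = 0 (z = -5*0 = 0)
P(j, u) = -5 + u² (P(j, u) = u² - 5 = -5 + u²)
r = 36 (r = -6*(-2 - 1*4) = -6*(-2 - 4) = -6*(-6) = 36)
Q(H) = √H (Q(H) = √(H + 0) = √H)
I(D) = √D
(I(r)*P(7, 3))*(-1*(-5)) = (√36*(-5 + 3²))*(-1*(-5)) = (6*(-5 + 9))*5 = (6*4)*5 = 24*5 = 120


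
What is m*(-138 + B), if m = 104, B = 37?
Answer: -10504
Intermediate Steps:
m*(-138 + B) = 104*(-138 + 37) = 104*(-101) = -10504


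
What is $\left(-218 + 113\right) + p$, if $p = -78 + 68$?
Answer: $-115$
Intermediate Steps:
$p = -10$
$\left(-218 + 113\right) + p = \left(-218 + 113\right) - 10 = -105 - 10 = -115$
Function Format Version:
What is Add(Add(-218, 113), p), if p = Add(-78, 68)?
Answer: -115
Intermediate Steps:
p = -10
Add(Add(-218, 113), p) = Add(Add(-218, 113), -10) = Add(-105, -10) = -115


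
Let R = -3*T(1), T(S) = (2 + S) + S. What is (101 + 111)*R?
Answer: -2544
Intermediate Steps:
T(S) = 2 + 2*S
R = -12 (R = -3*(2 + 2*1) = -3*(2 + 2) = -3*4 = -12)
(101 + 111)*R = (101 + 111)*(-12) = 212*(-12) = -2544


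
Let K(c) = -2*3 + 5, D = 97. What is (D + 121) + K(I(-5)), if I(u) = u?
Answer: 217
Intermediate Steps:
K(c) = -1 (K(c) = -6 + 5 = -1)
(D + 121) + K(I(-5)) = (97 + 121) - 1 = 218 - 1 = 217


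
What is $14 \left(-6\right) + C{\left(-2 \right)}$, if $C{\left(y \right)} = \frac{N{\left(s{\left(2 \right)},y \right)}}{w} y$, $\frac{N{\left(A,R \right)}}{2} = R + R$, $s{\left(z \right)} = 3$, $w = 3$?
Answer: $- \frac{236}{3} \approx -78.667$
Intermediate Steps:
$N{\left(A,R \right)} = 4 R$ ($N{\left(A,R \right)} = 2 \left(R + R\right) = 2 \cdot 2 R = 4 R$)
$C{\left(y \right)} = \frac{4 y^{2}}{3}$ ($C{\left(y \right)} = \frac{4 y}{3} y = \frac{4 y^{2}}{3}$)
$14 \left(-6\right) + C{\left(-2 \right)} = 14 \left(-6\right) + \frac{4 \left(-2\right)^{2}}{3} = -84 + \frac{4}{3} \cdot 4 = -84 + \frac{16}{3} = - \frac{236}{3}$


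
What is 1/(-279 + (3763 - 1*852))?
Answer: 1/2632 ≈ 0.00037994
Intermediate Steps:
1/(-279 + (3763 - 1*852)) = 1/(-279 + (3763 - 852)) = 1/(-279 + 2911) = 1/2632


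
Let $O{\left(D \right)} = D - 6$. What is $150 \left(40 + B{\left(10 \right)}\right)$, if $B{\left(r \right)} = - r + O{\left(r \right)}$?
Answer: $5100$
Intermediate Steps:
$O{\left(D \right)} = -6 + D$ ($O{\left(D \right)} = D - 6 = -6 + D$)
$B{\left(r \right)} = -6$ ($B{\left(r \right)} = - r + \left(-6 + r\right) = -6$)
$150 \left(40 + B{\left(10 \right)}\right) = 150 \left(40 - 6\right) = 150 \cdot 34 = 5100$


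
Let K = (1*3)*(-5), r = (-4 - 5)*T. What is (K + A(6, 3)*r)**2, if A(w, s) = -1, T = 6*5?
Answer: 65025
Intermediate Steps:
T = 30
r = -270 (r = (-4 - 5)*30 = -9*30 = -270)
K = -15 (K = 3*(-5) = -15)
(K + A(6, 3)*r)**2 = (-15 - 1*(-270))**2 = (-15 + 270)**2 = 255**2 = 65025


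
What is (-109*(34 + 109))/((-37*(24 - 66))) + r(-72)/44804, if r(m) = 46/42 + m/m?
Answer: -58196391/5802118 ≈ -10.030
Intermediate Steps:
r(m) = 44/21 (r(m) = 46*(1/42) + 1 = 23/21 + 1 = 44/21)
(-109*(34 + 109))/((-37*(24 - 66))) + r(-72)/44804 = (-109*(34 + 109))/((-37*(24 - 66))) + (44/21)/44804 = (-109*143)/((-37*(-42))) + (44/21)*(1/44804) = -15587/1554 + 11/235221 = -58196391/5802118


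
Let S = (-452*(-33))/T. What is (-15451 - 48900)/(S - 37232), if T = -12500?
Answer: 201096875/116353729 ≈ 1.7283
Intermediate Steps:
S = -3729/3125 (S = -452*(-33)/(-12500) = 14916*(-1/12500) = -3729/3125 ≈ -1.1933)
(-15451 - 48900)/(S - 37232) = (-15451 - 48900)/(-3729/3125 - 37232) = -64351/(-116353729/3125) = -64351*(-3125/116353729) = 201096875/116353729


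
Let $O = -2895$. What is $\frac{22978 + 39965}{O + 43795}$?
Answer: $\frac{62943}{40900} \approx 1.5389$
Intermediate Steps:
$\frac{22978 + 39965}{O + 43795} = \frac{22978 + 39965}{-2895 + 43795} = \frac{62943}{40900}$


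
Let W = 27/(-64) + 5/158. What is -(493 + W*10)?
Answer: -1236439/2528 ≈ -489.10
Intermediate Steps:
W = -1973/5056 (W = 27*(-1/64) + 5*(1/158) = -27/64 + 5/158 = -1973/5056 ≈ -0.39023)
-(493 + W*10) = -(493 - 1973/5056*10) = -(493 - 9865/2528) = -1*1236439/2528 = -1236439/2528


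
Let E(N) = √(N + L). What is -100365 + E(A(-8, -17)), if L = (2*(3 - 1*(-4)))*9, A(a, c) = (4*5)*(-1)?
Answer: -100365 + √106 ≈ -1.0035e+5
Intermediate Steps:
A(a, c) = -20 (A(a, c) = 20*(-1) = -20)
L = 126 (L = (2*(3 + 4))*9 = (2*7)*9 = 14*9 = 126)
E(N) = √(126 + N) (E(N) = √(N + 126) = √(126 + N))
-100365 + E(A(-8, -17)) = -100365 + √(126 - 20) = -100365 + √106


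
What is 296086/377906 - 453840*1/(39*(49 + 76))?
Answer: -5668847993/61409725 ≈ -92.312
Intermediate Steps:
296086/377906 - 453840*1/(39*(49 + 76)) = 296086*(1/377906) - 453840/(39*125) = 148043/188953 - 453840/4875 = 148043/188953 - 453840*1/4875 = 148043/188953 - 30256/325 = -5668847993/61409725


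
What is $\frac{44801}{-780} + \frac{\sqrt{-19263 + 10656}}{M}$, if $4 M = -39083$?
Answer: $- \frac{44801}{780} - \frac{4 i \sqrt{8607}}{39083} \approx -57.437 - 0.0094951 i$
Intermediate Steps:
$M = - \frac{39083}{4}$ ($M = \frac{1}{4} \left(-39083\right) = - \frac{39083}{4} \approx -9770.8$)
$\frac{44801}{-780} + \frac{\sqrt{-19263 + 10656}}{M} = \frac{44801}{-780} + \frac{\sqrt{-19263 + 10656}}{- \frac{39083}{4}} = 44801 \left(- \frac{1}{780}\right) + \sqrt{-8607} \left(- \frac{4}{39083}\right) = - \frac{44801}{780} + i \sqrt{8607} \left(- \frac{4}{39083}\right) = - \frac{44801}{780} - \frac{4 i \sqrt{8607}}{39083}$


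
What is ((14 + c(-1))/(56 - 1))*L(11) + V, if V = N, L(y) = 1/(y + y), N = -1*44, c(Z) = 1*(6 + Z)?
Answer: -53221/1210 ≈ -43.984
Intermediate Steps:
c(Z) = 6 + Z
N = -44
L(y) = 1/(2*y)
V = -44
((14 + c(-1))/(56 - 1))*L(11) + V = ((14 + (6 - 1))/(56 - 1))*((1/2)/11) - 44 = ((14 + 5)/55)*((1/2)*(1/11)) - 44 = (19*(1/55))*(1/22) - 44 = (19/55)*(1/22) - 44 = 19/1210 - 44 = -53221/1210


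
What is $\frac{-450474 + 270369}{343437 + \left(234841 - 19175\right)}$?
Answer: $- \frac{180105}{559103} \approx -0.32213$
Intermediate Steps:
$\frac{-450474 + 270369}{343437 + \left(234841 - 19175\right)} = - \frac{180105}{343437 + 215666} = - \frac{180105}{559103}$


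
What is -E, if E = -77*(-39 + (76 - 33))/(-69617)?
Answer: -308/69617 ≈ -0.0044242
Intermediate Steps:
E = 308/69617 (E = -77*(-39 + 43)*(-1/69617) = -77*4*(-1/69617) = -308*(-1/69617) = 308/69617 ≈ 0.0044242)
-E = -1*308/69617 = -308/69617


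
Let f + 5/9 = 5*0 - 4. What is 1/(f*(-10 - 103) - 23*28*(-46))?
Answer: 9/271249 ≈ 3.3180e-5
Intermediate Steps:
f = -41/9 (f = -5/9 + (5*0 - 4) = -5/9 + (0 - 4) = -5/9 - 4 = -41/9 ≈ -4.5556)
1/(f*(-10 - 103) - 23*28*(-46)) = 1/(-41*(-10 - 103)/9 - 23*28*(-46)) = 1/(-41/9*(-113) - 644*(-46)) = 1/(4633/9 + 29624) = 1/(271249/9) = 9/271249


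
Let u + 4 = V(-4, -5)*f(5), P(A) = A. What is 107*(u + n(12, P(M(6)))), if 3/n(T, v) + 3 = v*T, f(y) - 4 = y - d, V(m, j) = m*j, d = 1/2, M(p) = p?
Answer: 408633/23 ≈ 17767.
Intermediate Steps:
d = ½ ≈ 0.50000
V(m, j) = j*m
f(y) = 7/2 + y (f(y) = 4 + (y - 1*½) = 4 + (y - ½) = 4 + (-½ + y) = 7/2 + y)
n(T, v) = 3/(-3 + T*v) (n(T, v) = 3/(-3 + v*T) = 3/(-3 + T*v))
u = 166 (u = -4 + (-5*(-4))*(7/2 + 5) = -4 + 20*(17/2) = -4 + 170 = 166)
107*(u + n(12, P(M(6)))) = 107*(166 + 3/(-3 + 12*6)) = 107*(166 + 3/(-3 + 72)) = 107*(166 + 3/69) = 107*(166 + 3*(1/69)) = 107*(166 + 1/23) = 107*(3819/23) = 408633/23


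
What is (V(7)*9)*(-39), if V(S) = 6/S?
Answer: -2106/7 ≈ -300.86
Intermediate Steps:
(V(7)*9)*(-39) = ((6/7)*9)*(-39) = (54/7)*(-39) = -2106/7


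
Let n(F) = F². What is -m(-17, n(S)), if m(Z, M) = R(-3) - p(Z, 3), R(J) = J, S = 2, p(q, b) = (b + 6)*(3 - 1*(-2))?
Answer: 48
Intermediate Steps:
p(q, b) = 30 + 5*b (p(q, b) = (6 + b)*(3 + 2) = (6 + b)*5 = 30 + 5*b)
m(Z, M) = -48 (m(Z, M) = -3 - (30 + 5*3) = -3 - (30 + 15) = -3 - 1*45 = -3 - 45 = -48)
-m(-17, n(S)) = -1*(-48) = 48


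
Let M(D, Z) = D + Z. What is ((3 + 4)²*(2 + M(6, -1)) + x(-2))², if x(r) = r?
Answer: 116281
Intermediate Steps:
((3 + 4)²*(2 + M(6, -1)) + x(-2))² = ((3 + 4)²*(2 + (6 - 1)) - 2)² = (7²*(2 + 5) - 2)² = (49*7 - 2)² = (343 - 2)² = 341² = 116281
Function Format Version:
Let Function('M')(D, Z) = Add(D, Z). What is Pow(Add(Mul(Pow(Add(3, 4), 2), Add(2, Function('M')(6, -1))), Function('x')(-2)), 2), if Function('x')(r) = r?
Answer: 116281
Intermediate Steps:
Pow(Add(Mul(Pow(Add(3, 4), 2), Add(2, Function('M')(6, -1))), Function('x')(-2)), 2) = Pow(Add(Mul(Pow(Add(3, 4), 2), Add(2, Add(6, -1))), -2), 2) = Pow(Add(Mul(Pow(7, 2), Add(2, 5)), -2), 2) = Pow(Add(Mul(49, 7), -2), 2) = Pow(Add(343, -2), 2) = Pow(341, 2) = 116281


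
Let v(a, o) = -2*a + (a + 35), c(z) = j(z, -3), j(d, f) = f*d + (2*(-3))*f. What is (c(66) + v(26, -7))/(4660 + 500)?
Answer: -57/1720 ≈ -0.033140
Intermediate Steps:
j(d, f) = -6*f + d*f (j(d, f) = d*f - 6*f = -6*f + d*f)
c(z) = 18 - 3*z (c(z) = -3*(-6 + z) = 18 - 3*z)
v(a, o) = 35 - a (v(a, o) = -2*a + (35 + a) = 35 - a)
(c(66) + v(26, -7))/(4660 + 500) = ((18 - 3*66) + (35 - 1*26))/(4660 + 500) = ((18 - 198) + (35 - 26))/5160 = (-180 + 9)*(1/5160) = -171*1/5160 = -57/1720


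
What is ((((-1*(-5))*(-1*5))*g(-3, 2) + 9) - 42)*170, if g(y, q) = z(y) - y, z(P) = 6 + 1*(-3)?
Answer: -31110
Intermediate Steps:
z(P) = 3 (z(P) = 6 - 3 = 3)
g(y, q) = 3 - y
((((-1*(-5))*(-1*5))*g(-3, 2) + 9) - 42)*170 = ((((-1*(-5))*(-1*5))*(3 - 1*(-3)) + 9) - 42)*170 = (((5*(-5))*(3 + 3) + 9) - 42)*170 = ((-25*6 + 9) - 42)*170 = ((-150 + 9) - 42)*170 = (-141 - 42)*170 = -183*170 = -31110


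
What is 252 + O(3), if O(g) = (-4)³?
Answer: 188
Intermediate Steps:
O(g) = -64
252 + O(3) = 252 - 64 = 188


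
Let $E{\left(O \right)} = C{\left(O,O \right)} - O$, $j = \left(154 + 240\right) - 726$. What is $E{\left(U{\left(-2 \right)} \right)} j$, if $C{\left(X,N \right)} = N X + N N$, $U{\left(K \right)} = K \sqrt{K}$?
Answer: $5312 - 664 i \sqrt{2} \approx 5312.0 - 939.04 i$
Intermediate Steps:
$U{\left(K \right)} = K^{\frac{3}{2}}$
$C{\left(X,N \right)} = N^{2} + N X$ ($C{\left(X,N \right)} = N X + N^{2} = N^{2} + N X$)
$j = -332$ ($j = 394 - 726 = -332$)
$E{\left(O \right)} = - O + 2 O^{2}$ ($E{\left(O \right)} = O \left(O + O\right) - O = O 2 O - O = 2 O^{2} - O = - O + 2 O^{2}$)
$E{\left(U{\left(-2 \right)} \right)} j = \left(-2\right)^{\frac{3}{2}} \left(-1 + 2 \left(-2\right)^{\frac{3}{2}}\right) \left(-332\right) = - 2 i \sqrt{2} \left(-1 + 2 \left(- 2 i \sqrt{2}\right)\right) \left(-332\right) = - 2 i \sqrt{2} \left(-1 - 4 i \sqrt{2}\right) \left(-332\right) = 664 i \sqrt{2} \left(-1 - 4 i \sqrt{2}\right)$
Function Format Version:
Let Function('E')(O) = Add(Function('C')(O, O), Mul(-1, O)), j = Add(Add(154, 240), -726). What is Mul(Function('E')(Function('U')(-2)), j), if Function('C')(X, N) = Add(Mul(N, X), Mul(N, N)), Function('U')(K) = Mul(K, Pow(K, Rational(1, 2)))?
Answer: Add(5312, Mul(-664, I, Pow(2, Rational(1, 2)))) ≈ Add(5312.0, Mul(-939.04, I))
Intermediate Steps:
Function('U')(K) = Pow(K, Rational(3, 2))
Function('C')(X, N) = Add(Pow(N, 2), Mul(N, X)) (Function('C')(X, N) = Add(Mul(N, X), Pow(N, 2)) = Add(Pow(N, 2), Mul(N, X)))
j = -332 (j = Add(394, -726) = -332)
Function('E')(O) = Add(Mul(-1, O), Mul(2, Pow(O, 2))) (Function('E')(O) = Add(Mul(O, Add(O, O)), Mul(-1, O)) = Add(Mul(O, Mul(2, O)), Mul(-1, O)) = Add(Mul(2, Pow(O, 2)), Mul(-1, O)) = Add(Mul(-1, O), Mul(2, Pow(O, 2))))
Mul(Function('E')(Function('U')(-2)), j) = Mul(Mul(Pow(-2, Rational(3, 2)), Add(-1, Mul(2, Pow(-2, Rational(3, 2))))), -332) = Mul(Mul(Mul(-2, I, Pow(2, Rational(1, 2))), Add(-1, Mul(2, Mul(-2, I, Pow(2, Rational(1, 2)))))), -332) = Mul(Mul(Mul(-2, I, Pow(2, Rational(1, 2))), Add(-1, Mul(-4, I, Pow(2, Rational(1, 2))))), -332) = Mul(Mul(-2, I, Pow(2, Rational(1, 2)), Add(-1, Mul(-4, I, Pow(2, Rational(1, 2))))), -332) = Mul(664, I, Pow(2, Rational(1, 2)), Add(-1, Mul(-4, I, Pow(2, Rational(1, 2)))))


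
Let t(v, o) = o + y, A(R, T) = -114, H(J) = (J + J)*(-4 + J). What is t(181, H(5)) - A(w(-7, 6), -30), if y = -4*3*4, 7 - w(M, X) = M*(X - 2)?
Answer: 76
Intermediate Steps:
w(M, X) = 7 - M*(-2 + X) (w(M, X) = 7 - M*(X - 2) = 7 - M*(-2 + X))
H(J) = 2*J*(-4 + J) (H(J) = (2*J)*(-4 + J) = 2*J*(-4 + J))
y = -48 (y = -12*4 = -48)
t(v, o) = -48 + o (t(v, o) = o - 48 = -48 + o)
t(181, H(5)) - A(w(-7, 6), -30) = (-48 + 2*5*(-4 + 5)) - 1*(-114) = (-48 + 2*5*1) + 114 = (-48 + 10) + 114 = -38 + 114 = 76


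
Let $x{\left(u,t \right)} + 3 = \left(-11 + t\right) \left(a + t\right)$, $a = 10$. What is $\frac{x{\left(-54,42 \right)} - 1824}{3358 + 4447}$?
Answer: $- \frac{43}{1561} \approx -0.027546$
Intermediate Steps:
$x{\left(u,t \right)} = -3 + \left(-11 + t\right) \left(10 + t\right)$
$\frac{x{\left(-54,42 \right)} - 1824}{3358 + 4447} = \frac{\left(-113 + 42^{2} - 42\right) - 1824}{3358 + 4447} = \frac{\left(-113 + 1764 - 42\right) - 1824}{7805} = \left(1609 - 1824\right) \frac{1}{7805} = \left(-215\right) \frac{1}{7805} = - \frac{43}{1561}$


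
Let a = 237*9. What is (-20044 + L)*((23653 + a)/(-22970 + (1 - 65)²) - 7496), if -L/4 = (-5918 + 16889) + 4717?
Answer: 5858035995420/9437 ≈ 6.2075e+8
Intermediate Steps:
L = -62752 (L = -4*((-5918 + 16889) + 4717) = -4*(10971 + 4717) = -4*15688 = -62752)
a = 2133
(-20044 + L)*((23653 + a)/(-22970 + (1 - 65)²) - 7496) = (-20044 - 62752)*((23653 + 2133)/(-22970 + (1 - 65)²) - 7496) = -82796*(25786/(-22970 + (-64)²) - 7496) = -82796*(25786/(-22970 + 4096) - 7496) = -82796*(25786/(-18874) - 7496) = -82796*(25786*(-1/18874) - 7496) = -82796*(-12893/9437 - 7496) = -82796*(-70752645/9437) = 5858035995420/9437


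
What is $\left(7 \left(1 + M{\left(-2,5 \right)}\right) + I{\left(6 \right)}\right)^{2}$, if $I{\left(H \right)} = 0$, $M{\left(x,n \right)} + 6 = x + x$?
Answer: $3969$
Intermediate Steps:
$M{\left(x,n \right)} = -6 + 2 x$ ($M{\left(x,n \right)} = -6 + \left(x + x\right) = -6 + 2 x$)
$\left(7 \left(1 + M{\left(-2,5 \right)}\right) + I{\left(6 \right)}\right)^{2} = \left(7 \left(1 + \left(-6 + 2 \left(-2\right)\right)\right) + 0\right)^{2} = \left(7 \left(1 - 10\right) + 0\right)^{2} = \left(7 \left(-9\right) + 0\right)^{2} = \left(-63 + 0\right)^{2} = \left(-63\right)^{2} = 3969$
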